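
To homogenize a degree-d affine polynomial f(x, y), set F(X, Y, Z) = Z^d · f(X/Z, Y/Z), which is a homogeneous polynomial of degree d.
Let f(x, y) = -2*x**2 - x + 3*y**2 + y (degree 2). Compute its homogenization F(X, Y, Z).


F(X, Y, Z) = -2*X**2 - X*Z + 3*Y**2 + Y*Z

deg(f) = 2.
Substitute x = X/Z, y = Y/Z into f, then multiply by Z^2.
  monomial -2·x^2·y^0 ↦ -2·X^2·Y^0·Z^0.
  monomial -1·x^1·y^0 ↦ -1·X^1·Y^0·Z^1.
  monomial 3·x^0·y^2 ↦ 3·X^0·Y^2·Z^0.
  monomial 1·x^0·y^1 ↦ 1·X^0·Y^1·Z^1.
Collecting: F(X, Y, Z) = -2*X**2 - X*Z + 3*Y**2 + Y*Z.


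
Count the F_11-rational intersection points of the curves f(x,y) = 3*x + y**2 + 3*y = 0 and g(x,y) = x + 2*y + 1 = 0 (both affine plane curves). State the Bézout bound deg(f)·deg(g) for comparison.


Common zeros: ∅; count = 0; Bézout bound = 2.

deg(f) = 2, deg(g) = 1, so Bézout bound = 2.
Scan x ∈ F_11. For each x, list the y ∈ F_11 with f(x, y) ≡ 0 and those with g(x, y) ≡ 0 (mod 11); the common zeros in that column are the intersection.
  x = 0: f ≡ 0 at y ∈ {0, 8}; g ≡ 0 at y ∈ {5}; common: ∅.
  x = 1: f ≡ 0 at y ∈ ∅; g ≡ 0 at y ∈ {10}; common: ∅.
  x = 2: f ≡ 0 at y ∈ ∅; g ≡ 0 at y ∈ {4}; common: ∅.
  x = 3: f ≡ 0 at y ∈ ∅; g ≡ 0 at y ∈ {9}; common: ∅.
  x = 4: f ≡ 0 at y ∈ {2, 6}; g ≡ 0 at y ∈ {3}; common: ∅.
  x = 5: f ≡ 0 at y ∈ {3, 5}; g ≡ 0 at y ∈ {8}; common: ∅.
  x = 6: f ≡ 0 at y ∈ {1, 7}; g ≡ 0 at y ∈ {2}; common: ∅.
  x = 7: f ≡ 0 at y ∈ ∅; g ≡ 0 at y ∈ {7}; common: ∅.
  x = 8: f ≡ 0 at y ∈ {9, 10}; g ≡ 0 at y ∈ {1}; common: ∅.
  x = 9: f ≡ 0 at y ∈ {4}; g ≡ 0 at y ∈ {6}; common: ∅.
  x = 10: f ≡ 0 at y ∈ ∅; g ≡ 0 at y ∈ {0}; common: ∅.
Collecting: common zeros = ∅, so the count is 0.
Comparison with the Bézout bound: 0 ≤ 2 = deg(f)·deg(g), as expected for curves with no common component (the affine F_11-count falls short of the bound because intersections may lie at infinity, over extension fields, or carry multiplicity).


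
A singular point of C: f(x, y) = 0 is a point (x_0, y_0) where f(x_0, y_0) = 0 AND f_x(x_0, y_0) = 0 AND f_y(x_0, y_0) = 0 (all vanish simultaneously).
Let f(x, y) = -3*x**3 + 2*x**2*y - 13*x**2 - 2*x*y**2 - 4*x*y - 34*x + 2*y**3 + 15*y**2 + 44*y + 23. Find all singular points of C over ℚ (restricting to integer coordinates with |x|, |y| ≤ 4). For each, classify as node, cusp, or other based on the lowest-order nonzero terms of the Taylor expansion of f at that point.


Singular points: {(-2, -3)}; classification: node.

Compute partial derivatives:
  f_x = -9*x**2 + 4*x*y - 26*x - 2*y**2 - 4*y - 34.
  f_y = 2*x**2 - 4*x*y - 4*x + 6*y**2 + 30*y + 44.
Scan x_0 ∈ {−4, ..., 4}. For each x_0, f_y(x_0, y) is a polynomial in y; find its integer roots y ∈ {−4, ..., 4}, then test f_x and f at those candidates.
  x = -4: f_y(-4, y) = 6*y**2 + 46*y + 92; no integer root y with |y| ≤ 4.
  x = -3: f_y(-3, y) = 6*y**2 + 42*y + 74; no integer root y with |y| ≤ 4.
  x = -2: f_y(-2, y) = 6*y**2 + 38*y + 60; vanishes at y ∈ {-3}. (-2, -3): f_x = 0, f = 0 — SINGULAR.
  x = -1: f_y(-1, y) = 6*y**2 + 34*y + 50; no integer root y with |y| ≤ 4.
  x = 0: f_y(0, y) = 6*y**2 + 30*y + 44; no integer root y with |y| ≤ 4.
  x = 1: f_y(1, y) = 6*y**2 + 26*y + 42; no integer root y with |y| ≤ 4.
  x = 2: f_y(2, y) = 6*y**2 + 22*y + 44; no integer root y with |y| ≤ 4.
  x = 3: f_y(3, y) = 6*y**2 + 18*y + 50; no integer root y with |y| ≤ 4.
  x = 4: f_y(4, y) = 6*y**2 + 14*y + 60; no integer root y with |y| ≤ 4.
Only singular point on the grid: (-2, -3).
Classify: substitute x = -2 + u, y = -3 + v and expand: f = -3*u**3 + 2*u**2*v - u**2 - 2*u*v**2 + 2*v**3 + v**2.
No constant or linear terms (consistent with a singular point). Quadratic part: -u**2 + v**2. Cubic part: -3*u**3 + 2*u**2*v - 2*u*v**2 + 2*v**3.
The quadratic part v**2 - u**2 = (v − u)(v + u) splits into two distinct linear factors, so there are two distinct tangent lines y − -3 = ±(x − -2) — this is a node (ordinary double point).
Classification: node.


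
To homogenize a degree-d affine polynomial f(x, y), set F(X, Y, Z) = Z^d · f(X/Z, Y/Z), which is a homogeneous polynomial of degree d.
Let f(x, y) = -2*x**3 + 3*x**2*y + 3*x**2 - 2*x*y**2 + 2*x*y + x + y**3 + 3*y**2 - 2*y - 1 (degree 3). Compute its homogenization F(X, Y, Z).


F(X, Y, Z) = -2*X**3 + 3*X**2*Y + 3*X**2*Z - 2*X*Y**2 + 2*X*Y*Z + X*Z**2 + Y**3 + 3*Y**2*Z - 2*Y*Z**2 - Z**3

deg(f) = 3.
Substitute x = X/Z, y = Y/Z into f, then multiply by Z^3.
  monomial -2·x^3·y^0 ↦ -2·X^3·Y^0·Z^0.
  monomial 3·x^2·y^1 ↦ 3·X^2·Y^1·Z^0.
  monomial 3·x^2·y^0 ↦ 3·X^2·Y^0·Z^1.
  monomial -2·x^1·y^2 ↦ -2·X^1·Y^2·Z^0.
  monomial 2·x^1·y^1 ↦ 2·X^1·Y^1·Z^1.
  monomial 1·x^1·y^0 ↦ 1·X^1·Y^0·Z^2.
  monomial 1·x^0·y^3 ↦ 1·X^0·Y^3·Z^0.
  monomial 3·x^0·y^2 ↦ 3·X^0·Y^2·Z^1.
  monomial -2·x^0·y^1 ↦ -2·X^0·Y^1·Z^2.
  monomial -1·x^0·y^0 ↦ -1·X^0·Y^0·Z^3.
Collecting: F(X, Y, Z) = -2*X**3 + 3*X**2*Y + 3*X**2*Z - 2*X*Y**2 + 2*X*Y*Z + X*Z**2 + Y**3 + 3*Y**2*Z - 2*Y*Z**2 - Z**3.


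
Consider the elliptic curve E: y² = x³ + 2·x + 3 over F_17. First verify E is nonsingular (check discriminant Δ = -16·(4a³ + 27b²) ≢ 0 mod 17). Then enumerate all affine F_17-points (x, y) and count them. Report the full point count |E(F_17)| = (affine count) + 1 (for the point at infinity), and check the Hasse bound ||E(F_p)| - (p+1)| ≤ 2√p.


Affine points = {(2, 7), (2, 10), (3, 6), (3, 11), (5, 6), (5, 11), (8, 2), (8, 15), (9, 6), (9, 11), (11, 8), (11, 9), (12, 2), (12, 15), (13, 4), (13, 13), (14, 2), (14, 15), (15, 5), (15, 12), (16, 0)}; affine count = 21; |E(F_17)| = 22.

Discriminant check: Δ ∝ 4a³ + 27b² = 4·2³ + 27·3² = 4·8 + 27·9 ≡ 3 (mod 17). Nonzero ⇒ E is nonsingular.
For each x ∈ F_17, compute rhs = x³ + 2·x + 3 mod 17, then count y ∈ F_17 with y² ≡ rhs.
  x = 0: rhs = 3, matching y values: none (0 points).
  x = 1: rhs = 6, matching y values: none (0 points).
  x = 2: rhs = 15, matching y values: 7, 10 (2 points).
  x = 3: rhs = 2, matching y values: 6, 11 (2 points).
  x = 4: rhs = 7, matching y values: none (0 points).
  x = 5: rhs = 2, matching y values: 6, 11 (2 points).
  x = 6: rhs = 10, matching y values: none (0 points).
  x = 7: rhs = 3, matching y values: none (0 points).
  x = 8: rhs = 4, matching y values: 2, 15 (2 points).
  x = 9: rhs = 2, matching y values: 6, 11 (2 points).
  x = 10: rhs = 3, matching y values: none (0 points).
  x = 11: rhs = 13, matching y values: 8, 9 (2 points).
  x = 12: rhs = 4, matching y values: 2, 15 (2 points).
  x = 13: rhs = 16, matching y values: 4, 13 (2 points).
  x = 14: rhs = 4, matching y values: 2, 15 (2 points).
  x = 15: rhs = 8, matching y values: 5, 12 (2 points).
  x = 16: rhs = 0, matching y values: 0 (1 points).
Total affine count: 21.
Full point count |E(F_17)| = 21 + 1 = 22.
Hasse bound: |22 − (17+1)| = |4| = 4 ≤ 2√17 ≈ 8.2462 ✓.


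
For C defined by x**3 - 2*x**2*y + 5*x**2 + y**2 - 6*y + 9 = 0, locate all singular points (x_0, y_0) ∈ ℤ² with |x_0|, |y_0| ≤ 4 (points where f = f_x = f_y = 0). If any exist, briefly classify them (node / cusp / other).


Singular points: {(0, 3)}; classification: node.

Compute partial derivatives:
  f_x = 3*x**2 - 4*x*y + 10*x.
  f_y = -2*x**2 + 2*y - 6.
Scan x_0 ∈ {−4, ..., 4}. For each x_0, f_y(x_0, y) is a polynomial in y; find its integer roots y ∈ {−4, ..., 4}, then test f_x and f at those candidates.
  x = -4: f_y(-4, y) = 2*y - 38; no integer root y with |y| ≤ 4.
  x = -3: f_y(-3, y) = 2*y - 24; no integer root y with |y| ≤ 4.
  x = -2: f_y(-2, y) = 2*y - 14; no integer root y with |y| ≤ 4.
  x = -1: f_y(-1, y) = 2*y - 8; vanishes at y ∈ {4}. (-1, 4): f_x = 9 ≠ 0.
  x = 0: f_y(0, y) = 2*y - 6; vanishes at y ∈ {3}. (0, 3): f_x = 0, f = 0 — SINGULAR.
  x = 1: f_y(1, y) = 2*y - 8; vanishes at y ∈ {4}. (1, 4): f_x = -3 ≠ 0.
  x = 2: f_y(2, y) = 2*y - 14; no integer root y with |y| ≤ 4.
  x = 3: f_y(3, y) = 2*y - 24; no integer root y with |y| ≤ 4.
  x = 4: f_y(4, y) = 2*y - 38; no integer root y with |y| ≤ 4.
Only singular point on the grid: (0, 3).
Classify: substitute x = 0 + u, y = 3 + v and expand: f = u**3 - 2*u**2*v - u**2 + v**2.
No constant or linear terms (consistent with a singular point). Quadratic part: -u**2 + v**2. Cubic part: u**3 - 2*u**2*v.
The quadratic part v**2 - u**2 = (v − u)(v + u) splits into two distinct linear factors, so there are two distinct tangent lines y − 3 = ±(x − 0) — this is a node (ordinary double point).
Classification: node.


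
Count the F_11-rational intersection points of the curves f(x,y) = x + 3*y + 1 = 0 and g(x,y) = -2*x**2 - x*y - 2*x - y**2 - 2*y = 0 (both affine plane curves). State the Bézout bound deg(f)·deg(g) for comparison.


Common zeros: {(1, 3), (10, 0)}; count = 2; Bézout bound = 2.

deg(f) = 1, deg(g) = 2, so Bézout bound = 2.
Scan x ∈ F_11. For each x, list the y ∈ F_11 with f(x, y) ≡ 0 and those with g(x, y) ≡ 0 (mod 11); the common zeros in that column are the intersection.
  x = 0: f ≡ 0 at y ∈ {7}; g ≡ 0 at y ∈ {0, 9}; common: ∅.
  x = 1: f ≡ 0 at y ∈ {3}; g ≡ 0 at y ∈ {3, 5}; common: {3}.
  x = 2: f ≡ 0 at y ∈ {10}; g ≡ 0 at y ∈ {3, 4}; common: ∅.
  x = 3: f ≡ 0 at y ∈ {6}; g ≡ 0 at y ∈ ∅; common: ∅.
  x = 4: f ≡ 0 at y ∈ {2}; g ≡ 0 at y ∈ ∅; common: ∅.
  x = 5: f ≡ 0 at y ∈ {9}; g ≡ 0 at y ∈ ∅; common: ∅.
  x = 6: f ≡ 0 at y ∈ {5}; g ≡ 0 at y ∈ {4, 10}; common: ∅.
  x = 7: f ≡ 0 at y ∈ {1}; g ≡ 0 at y ∈ ∅; common: ∅.
  x = 8: f ≡ 0 at y ∈ {8}; g ≡ 0 at y ∈ ∅; common: ∅.
  x = 9: f ≡ 0 at y ∈ {4}; g ≡ 0 at y ∈ ∅; common: ∅.
  x = 10: f ≡ 0 at y ∈ {0}; g ≡ 0 at y ∈ {0, 10}; common: {0}.
Collecting: common zeros = {(1, 3), (10, 0)}, so the count is 2.
Comparison with the Bézout bound: 2 ≤ 2 = deg(f)·deg(g), as expected for curves with no common component (the bound is attained).


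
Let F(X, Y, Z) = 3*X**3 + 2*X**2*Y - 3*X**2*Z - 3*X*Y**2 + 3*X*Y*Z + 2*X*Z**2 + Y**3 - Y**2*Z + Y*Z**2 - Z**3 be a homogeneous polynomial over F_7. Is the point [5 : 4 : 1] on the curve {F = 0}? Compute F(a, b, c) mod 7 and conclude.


F(5,4,1) ≡ 3 (mod 7); P is NOT on the curve.

Evaluate F(5, 4, 1) term-by-term (mod 7).
  3*X**3 ↦ 3·125·1·1 = 375
  2*X**2*Y ↦ 2·25·4·1 = 200
  -3*X**2*Z ↦ -3·25·1·1 = -75
  -3*X*Y**2 ↦ -3·5·16·1 = -240
  3*X*Y*Z ↦ 3·5·4·1 = 60
  2*X*Z**2 ↦ 2·5·1·1 = 10
  Y**3 ↦ 1·1·64·1 = 64
  -Y**2*Z ↦ -1·1·16·1 = -16
  Y*Z**2 ↦ 1·1·4·1 = 4
  -Z**3 ↦ -1·1·1·1 = -1
Sum: F(5, 4, 1) = (375) + (200) + (-75) + (-240) + (60) + (10) + (64) + (-16) + (4) + (-1) = 381.
Reducing mod 7: 381 ≡ 3 (mod 7).
Since F(a, b, c) ≡ 3 ≠ 0 (mod 7), P does NOT lie on the curve.


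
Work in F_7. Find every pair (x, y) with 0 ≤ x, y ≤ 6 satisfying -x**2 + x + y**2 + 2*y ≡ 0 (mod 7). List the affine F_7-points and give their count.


Affine F_7-points: {(0, 0), (0, 5), (1, 0), (1, 5), (3, 6), (5, 6)}; count = 6.

For each of the 49 pairs (x, y) ∈ F_7², evaluate f(x, y) mod 7. Record the zeros.
  x = 0: [0↦0, 1↦3, 2↦1, 3↦1, 4↦3, 5↦0, 6↦6]  zeros at y ∈ {0, 5}
  x = 1: [0↦0, 1↦3, 2↦1, 3↦1, 4↦3, 5↦0, 6↦6]  zeros at y ∈ {0, 5}
  x = 2: [0↦5, 1↦1, 2↦6, 3↦6, 4↦1, 5↦5, 6↦4]  zeros at y ∈ ∅
  x = 3: [0↦1, 1↦4, 2↦2, 3↦2, 4↦4, 5↦1, 6↦0]  zeros at y ∈ {6}
  x = 4: [0↦2, 1↦5, 2↦3, 3↦3, 4↦5, 5↦2, 6↦1]  zeros at y ∈ ∅
  x = 5: [0↦1, 1↦4, 2↦2, 3↦2, 4↦4, 5↦1, 6↦0]  zeros at y ∈ {6}
  x = 6: [0↦5, 1↦1, 2↦6, 3↦6, 4↦1, 5↦5, 6↦4]  zeros at y ∈ ∅
Collecting zeros: affine points = {(0, 0), (0, 5), (1, 0), (1, 5), (3, 6), (5, 6)}.
Total count |C(F_7)_aff| = 6.


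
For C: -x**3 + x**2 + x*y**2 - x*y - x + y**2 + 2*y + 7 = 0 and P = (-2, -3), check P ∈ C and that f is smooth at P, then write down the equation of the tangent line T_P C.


Tangent line at P: -5*x + 10*y + 20 = 0.

Step 1: f(-2, -3) = 0, so P lies on C.
Step 2: partial derivatives
  f_x(x, y) = -3*x**2 + 2*x + y**2 - y - 1, f_y(x, y) = 2*x*y - x + 2*y + 2.
  f_x(P) = -5, f_y(P) = 10 (gradient nonzero, so P is smooth).
Step 3: tangent line at P: -5·(x − -2) + 10·(y − -3) = 0.
Expanding: -5*x + 10*y + 20 = 0.


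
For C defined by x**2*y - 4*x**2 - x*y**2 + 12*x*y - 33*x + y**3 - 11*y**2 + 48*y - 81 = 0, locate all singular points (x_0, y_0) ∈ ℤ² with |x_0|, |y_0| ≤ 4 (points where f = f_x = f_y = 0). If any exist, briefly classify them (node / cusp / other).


Singular points: {(-3, 3)}; classification: node.

Compute partial derivatives:
  f_x = 2*x*y - 8*x - y**2 + 12*y - 33.
  f_y = x**2 - 2*x*y + 12*x + 3*y**2 - 22*y + 48.
Scan x_0 ∈ {−4, ..., 4}. For each x_0, f_y(x_0, y) is a polynomial in y; find its integer roots y ∈ {−4, ..., 4}, then test f_x and f at those candidates.
  x = -4: f_y(-4, y) = 3*y**2 - 14*y + 16; vanishes at y ∈ {2}. (-4, 2): f_x = 3 ≠ 0.
  x = -3: f_y(-3, y) = 3*y**2 - 16*y + 21; vanishes at y ∈ {3}. (-3, 3): f_x = 0, f = 0 — SINGULAR.
  x = -2: f_y(-2, y) = 3*y**2 - 18*y + 28; no integer root y with |y| ≤ 4.
  x = -1: f_y(-1, y) = 3*y**2 - 20*y + 37; no integer root y with |y| ≤ 4.
  x = 0: f_y(0, y) = 3*y**2 - 22*y + 48; no integer root y with |y| ≤ 4.
  x = 1: f_y(1, y) = 3*y**2 - 24*y + 61; no integer root y with |y| ≤ 4.
  x = 2: f_y(2, y) = 3*y**2 - 26*y + 76; no integer root y with |y| ≤ 4.
  x = 3: f_y(3, y) = 3*y**2 - 28*y + 93; no integer root y with |y| ≤ 4.
  x = 4: f_y(4, y) = 3*y**2 - 30*y + 112; no integer root y with |y| ≤ 4.
Only singular point on the grid: (-3, 3).
Classify: substitute x = -3 + u, y = 3 + v and expand: f = u**2*v - u**2 - u*v**2 + v**3 + v**2.
No constant or linear terms (consistent with a singular point). Quadratic part: -u**2 + v**2. Cubic part: u**2*v - u*v**2 + v**3.
The quadratic part v**2 - u**2 = (v − u)(v + u) splits into two distinct linear factors, so there are two distinct tangent lines y − 3 = ±(x − -3) — this is a node (ordinary double point).
Classification: node.


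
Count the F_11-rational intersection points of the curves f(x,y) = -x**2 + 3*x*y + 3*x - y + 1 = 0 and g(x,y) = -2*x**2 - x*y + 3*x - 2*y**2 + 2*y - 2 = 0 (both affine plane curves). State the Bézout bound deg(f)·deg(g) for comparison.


Common zeros: ∅; count = 0; Bézout bound = 4.

deg(f) = 2, deg(g) = 2, so Bézout bound = 4.
Scan x ∈ F_11. For each x, list the y ∈ F_11 with f(x, y) ≡ 0 and those with g(x, y) ≡ 0 (mod 11); the common zeros in that column are the intersection.
  x = 0: f ≡ 0 at y ∈ {1}; g ≡ 0 at y ∈ ∅; common: ∅.
  x = 1: f ≡ 0 at y ∈ {4}; g ≡ 0 at y ∈ {8, 9}; common: ∅.
  x = 2: f ≡ 0 at y ∈ {6}; g ≡ 0 at y ∈ {3, 8}; common: ∅.
  x = 3: f ≡ 0 at y ∈ {4}; g ≡ 0 at y ∈ {0, 5}; common: ∅.
  x = 4: f ≡ 0 at y ∈ ∅; g ≡ 0 at y ∈ {0, 10}; common: ∅.
  x = 5: f ≡ 0 at y ∈ {3}; g ≡ 0 at y ∈ ∅; common: ∅.
  x = 6: f ≡ 0 at y ∈ {1}; g ≡ 0 at y ∈ ∅; common: ∅.
  x = 7: f ≡ 0 at y ∈ {3}; g ≡ 0 at y ∈ {5, 9}; common: ∅.
  x = 8: f ≡ 0 at y ∈ {6}; g ≡ 0 at y ∈ ∅; common: ∅.
  x = 9: f ≡ 0 at y ∈ {5}; g ≡ 0 at y ∈ {3, 10}; common: ∅.
  x = 10: f ≡ 0 at y ∈ {2}; g ≡ 0 at y ∈ ∅; common: ∅.
Collecting: common zeros = ∅, so the count is 0.
Comparison with the Bézout bound: 0 ≤ 4 = deg(f)·deg(g), as expected for curves with no common component (the affine F_11-count falls short of the bound because intersections may lie at infinity, over extension fields, or carry multiplicity).


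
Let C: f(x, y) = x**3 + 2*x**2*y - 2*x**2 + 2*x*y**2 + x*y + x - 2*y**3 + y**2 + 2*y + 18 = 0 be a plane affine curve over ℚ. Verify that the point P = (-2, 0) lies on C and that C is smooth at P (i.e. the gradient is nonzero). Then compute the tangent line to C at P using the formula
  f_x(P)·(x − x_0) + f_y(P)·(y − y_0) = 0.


Tangent line at P: 21*x + 8*y + 42 = 0.

Step 1: f(-2, 0) = 0, so P lies on C.
Step 2: partial derivatives
  f_x(x, y) = 3*x**2 + 4*x*y - 4*x + 2*y**2 + y + 1, f_y(x, y) = 2*x**2 + 4*x*y + x - 6*y**2 + 2*y + 2.
  f_x(P) = 21, f_y(P) = 8 (gradient nonzero, so P is smooth).
Step 3: tangent line at P: 21·(x − -2) + 8·(y − 0) = 0.
Expanding: 21*x + 8*y + 42 = 0.


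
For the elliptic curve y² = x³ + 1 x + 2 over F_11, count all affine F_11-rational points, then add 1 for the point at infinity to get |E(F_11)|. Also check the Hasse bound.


Affine points = {(1, 2), (1, 9), (2, 1), (2, 10), (4, 2), (4, 9), (5, 0), (6, 2), (6, 9), (7, 0), (8, 4), (8, 7), (9, 5), (9, 6), (10, 0)}; affine count = 15; |E(F_11)| = 16.

Discriminant check: Δ ∝ 4a³ + 27b² = 4·1³ + 27·2² = 4·1 + 27·4 ≡ 2 (mod 11). Nonzero ⇒ E is nonsingular.
For each x ∈ F_11, compute rhs = x³ + 1·x + 2 mod 11, then count y ∈ F_11 with y² ≡ rhs.
  x = 0: rhs = 2, matching y values: none (0 points).
  x = 1: rhs = 4, matching y values: 2, 9 (2 points).
  x = 2: rhs = 1, matching y values: 1, 10 (2 points).
  x = 3: rhs = 10, matching y values: none (0 points).
  x = 4: rhs = 4, matching y values: 2, 9 (2 points).
  x = 5: rhs = 0, matching y values: 0 (1 points).
  x = 6: rhs = 4, matching y values: 2, 9 (2 points).
  x = 7: rhs = 0, matching y values: 0 (1 points).
  x = 8: rhs = 5, matching y values: 4, 7 (2 points).
  x = 9: rhs = 3, matching y values: 5, 6 (2 points).
  x = 10: rhs = 0, matching y values: 0 (1 points).
Total affine count: 15.
Full point count |E(F_11)| = 15 + 1 = 16.
Hasse bound: |16 − (11+1)| = |4| = 4 ≤ 2√11 ≈ 6.6332 ✓.


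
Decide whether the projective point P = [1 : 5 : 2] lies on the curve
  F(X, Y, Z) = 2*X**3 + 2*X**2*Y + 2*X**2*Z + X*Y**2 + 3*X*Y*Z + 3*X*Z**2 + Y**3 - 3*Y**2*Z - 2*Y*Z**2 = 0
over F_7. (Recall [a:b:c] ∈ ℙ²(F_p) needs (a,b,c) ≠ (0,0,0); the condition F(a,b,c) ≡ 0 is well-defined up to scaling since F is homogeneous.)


F(1,5,2) ≡ 4 (mod 7); P is NOT on the curve.

Evaluate F(1, 5, 2) term-by-term (mod 7).
  2*X**3 ↦ 2·1·1·1 = 2
  2*X**2*Y ↦ 2·1·5·1 = 10
  2*X**2*Z ↦ 2·1·1·2 = 4
  X*Y**2 ↦ 1·1·25·1 = 25
  3*X*Y*Z ↦ 3·1·5·2 = 30
  3*X*Z**2 ↦ 3·1·1·4 = 12
  Y**3 ↦ 1·1·125·1 = 125
  -3*Y**2*Z ↦ -3·1·25·2 = -150
  -2*Y*Z**2 ↦ -2·1·5·4 = -40
Sum: F(1, 5, 2) = (2) + (10) + (4) + (25) + (30) + (12) + (125) + (-150) + (-40) = 18.
Reducing mod 7: 18 ≡ 4 (mod 7).
Since F(a, b, c) ≡ 4 ≠ 0 (mod 7), P does NOT lie on the curve.


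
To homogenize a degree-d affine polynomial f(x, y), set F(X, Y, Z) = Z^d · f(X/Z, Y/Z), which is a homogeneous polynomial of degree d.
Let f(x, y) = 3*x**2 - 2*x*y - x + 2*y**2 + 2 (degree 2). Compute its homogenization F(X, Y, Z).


F(X, Y, Z) = 3*X**2 - 2*X*Y - X*Z + 2*Y**2 + 2*Z**2

deg(f) = 2.
Substitute x = X/Z, y = Y/Z into f, then multiply by Z^2.
  monomial 3·x^2·y^0 ↦ 3·X^2·Y^0·Z^0.
  monomial -2·x^1·y^1 ↦ -2·X^1·Y^1·Z^0.
  monomial -1·x^1·y^0 ↦ -1·X^1·Y^0·Z^1.
  monomial 2·x^0·y^2 ↦ 2·X^0·Y^2·Z^0.
  monomial 2·x^0·y^0 ↦ 2·X^0·Y^0·Z^2.
Collecting: F(X, Y, Z) = 3*X**2 - 2*X*Y - X*Z + 2*Y**2 + 2*Z**2.


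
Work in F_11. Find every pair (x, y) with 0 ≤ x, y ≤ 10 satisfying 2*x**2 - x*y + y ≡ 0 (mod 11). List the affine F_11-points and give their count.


Affine F_11-points: {(0, 0), (2, 8), (3, 9), (4, 7), (5, 7), (6, 10), (7, 9), (8, 1), (9, 1), (10, 10)}; count = 10.

For each of the 121 pairs (x, y) ∈ F_11², evaluate f(x, y) mod 11. Record the zeros.
  x = 0: [0↦0, 1↦1, 2↦2, 3↦3, 4↦4, 5↦5, 6↦6, 7↦7, 8↦8, 9↦9, 10↦10]  zeros at y ∈ {0}
  x = 1: [0↦2, 1↦2, 2↦2, 3↦2, 4↦2, 5↦2, 6↦2, 7↦2, 8↦2, 9↦2, 10↦2]  zeros at y ∈ ∅
  x = 2: [0↦8, 1↦7, 2↦6, 3↦5, 4↦4, 5↦3, 6↦2, 7↦1, 8↦0, 9↦10, 10↦9]  zeros at y ∈ {8}
  x = 3: [0↦7, 1↦5, 2↦3, 3↦1, 4↦10, 5↦8, 6↦6, 7↦4, 8↦2, 9↦0, 10↦9]  zeros at y ∈ {9}
  x = 4: [0↦10, 1↦7, 2↦4, 3↦1, 4↦9, 5↦6, 6↦3, 7↦0, 8↦8, 9↦5, 10↦2]  zeros at y ∈ {7}
  x = 5: [0↦6, 1↦2, 2↦9, 3↦5, 4↦1, 5↦8, 6↦4, 7↦0, 8↦7, 9↦3, 10↦10]  zeros at y ∈ {7}
  x = 6: [0↦6, 1↦1, 2↦7, 3↦2, 4↦8, 5↦3, 6↦9, 7↦4, 8↦10, 9↦5, 10↦0]  zeros at y ∈ {10}
  x = 7: [0↦10, 1↦4, 2↦9, 3↦3, 4↦8, 5↦2, 6↦7, 7↦1, 8↦6, 9↦0, 10↦5]  zeros at y ∈ {9}
  x = 8: [0↦7, 1↦0, 2↦4, 3↦8, 4↦1, 5↦5, 6↦9, 7↦2, 8↦6, 9↦10, 10↦3]  zeros at y ∈ {1}
  x = 9: [0↦8, 1↦0, 2↦3, 3↦6, 4↦9, 5↦1, 6↦4, 7↦7, 8↦10, 9↦2, 10↦5]  zeros at y ∈ {1}
  x = 10: [0↦2, 1↦4, 2↦6, 3↦8, 4↦10, 5↦1, 6↦3, 7↦5, 8↦7, 9↦9, 10↦0]  zeros at y ∈ {10}
Collecting zeros: affine points = {(0, 0), (2, 8), (3, 9), (4, 7), (5, 7), (6, 10), (7, 9), (8, 1), (9, 1), (10, 10)}.
Total count |C(F_11)_aff| = 10.


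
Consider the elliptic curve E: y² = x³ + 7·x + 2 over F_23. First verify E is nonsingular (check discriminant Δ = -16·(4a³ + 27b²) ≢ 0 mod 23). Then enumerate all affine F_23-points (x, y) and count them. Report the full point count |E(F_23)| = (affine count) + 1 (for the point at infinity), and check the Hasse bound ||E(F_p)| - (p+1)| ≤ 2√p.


Affine points = {(0, 5), (0, 18), (2, 1), (2, 22), (3, 2), (3, 21), (4, 5), (4, 18), (5, 1), (5, 22), (7, 7), (7, 16), (8, 8), (8, 15), (9, 9), (9, 14), (13, 6), (13, 17), (15, 3), (15, 20), (16, 1), (16, 22), (18, 7), (18, 16), (19, 5), (19, 18), (20, 0), (21, 7), (21, 16)}; affine count = 29; |E(F_23)| = 30.

Discriminant check: Δ ∝ 4a³ + 27b² = 4·7³ + 27·2² = 4·343 + 27·4 ≡ 8 (mod 23). Nonzero ⇒ E is nonsingular.
For each x ∈ F_23, compute rhs = x³ + 7·x + 2 mod 23, then count y ∈ F_23 with y² ≡ rhs.
  x = 0: rhs = 2, matching y values: 5, 18 (2 points).
  x = 1: rhs = 10, matching y values: none (0 points).
  x = 2: rhs = 1, matching y values: 1, 22 (2 points).
  x = 3: rhs = 4, matching y values: 2, 21 (2 points).
  x = 4: rhs = 2, matching y values: 5, 18 (2 points).
  x = 5: rhs = 1, matching y values: 1, 22 (2 points).
  x = 6: rhs = 7, matching y values: none (0 points).
  x = 7: rhs = 3, matching y values: 7, 16 (2 points).
  x = 8: rhs = 18, matching y values: 8, 15 (2 points).
  x = 9: rhs = 12, matching y values: 9, 14 (2 points).
  x = 10: rhs = 14, matching y values: none (0 points).
  x = 11: rhs = 7, matching y values: none (0 points).
  x = 12: rhs = 20, matching y values: none (0 points).
  x = 13: rhs = 13, matching y values: 6, 17 (2 points).
  x = 14: rhs = 15, matching y values: none (0 points).
  x = 15: rhs = 9, matching y values: 3, 20 (2 points).
  x = 16: rhs = 1, matching y values: 1, 22 (2 points).
  x = 17: rhs = 20, matching y values: none (0 points).
  x = 18: rhs = 3, matching y values: 7, 16 (2 points).
  x = 19: rhs = 2, matching y values: 5, 18 (2 points).
  x = 20: rhs = 0, matching y values: 0 (1 points).
  x = 21: rhs = 3, matching y values: 7, 16 (2 points).
  x = 22: rhs = 17, matching y values: none (0 points).
Total affine count: 29.
Full point count |E(F_23)| = 29 + 1 = 30.
Hasse bound: |30 − (23+1)| = |6| = 6 ≤ 2√23 ≈ 9.5917 ✓.


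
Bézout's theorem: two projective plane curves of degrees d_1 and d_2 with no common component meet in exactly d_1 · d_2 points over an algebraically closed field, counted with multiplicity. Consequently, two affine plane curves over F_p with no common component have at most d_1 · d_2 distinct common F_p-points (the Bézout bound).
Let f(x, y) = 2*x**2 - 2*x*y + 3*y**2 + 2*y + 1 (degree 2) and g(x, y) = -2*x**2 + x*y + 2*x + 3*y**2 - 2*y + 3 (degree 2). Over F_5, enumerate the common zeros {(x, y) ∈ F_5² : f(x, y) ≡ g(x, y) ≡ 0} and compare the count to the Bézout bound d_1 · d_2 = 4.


Common zeros: ∅; count = 0; Bézout bound = 4.

deg(f) = 2, deg(g) = 2, so Bézout bound = 4.
Scan x ∈ F_5. For each x, list the y ∈ F_5 with f(x, y) ≡ 0 and those with g(x, y) ≡ 0 (mod 5); the common zeros in that column are the intersection.
  x = 0: f ≡ 0 at y ∈ ∅; g ≡ 0 at y ∈ ∅; common: ∅.
  x = 1: f ≡ 0 at y ∈ {2, 3}; g ≡ 0 at y ∈ {1}; common: ∅.
  x = 2: f ≡ 0 at y ∈ {1, 3}; g ≡ 0 at y ∈ ∅; common: ∅.
  x = 3: f ≡ 0 at y ∈ ∅; g ≡ 0 at y ∈ {1, 2}; common: ∅.
  x = 4: f ≡ 0 at y ∈ {1}; g ≡ 0 at y ∈ {2, 4}; common: ∅.
Collecting: common zeros = ∅, so the count is 0.
Comparison with the Bézout bound: 0 ≤ 4 = deg(f)·deg(g), as expected for curves with no common component (the affine F_5-count falls short of the bound because intersections may lie at infinity, over extension fields, or carry multiplicity).


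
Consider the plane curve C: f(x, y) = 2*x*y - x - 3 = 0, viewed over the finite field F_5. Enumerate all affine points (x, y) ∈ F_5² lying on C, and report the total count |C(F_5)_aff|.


Affine F_5-points: {(1, 2), (2, 0), (3, 1), (4, 4)}; count = 4.

For each of the 25 pairs (x, y) ∈ F_5², evaluate f(x, y) mod 5. Record the zeros.
  x = 0: [0↦2, 1↦2, 2↦2, 3↦2, 4↦2]  zeros at y ∈ ∅
  x = 1: [0↦1, 1↦3, 2↦0, 3↦2, 4↦4]  zeros at y ∈ {2}
  x = 2: [0↦0, 1↦4, 2↦3, 3↦2, 4↦1]  zeros at y ∈ {0}
  x = 3: [0↦4, 1↦0, 2↦1, 3↦2, 4↦3]  zeros at y ∈ {1}
  x = 4: [0↦3, 1↦1, 2↦4, 3↦2, 4↦0]  zeros at y ∈ {4}
Collecting zeros: affine points = {(1, 2), (2, 0), (3, 1), (4, 4)}.
Total count |C(F_5)_aff| = 4.


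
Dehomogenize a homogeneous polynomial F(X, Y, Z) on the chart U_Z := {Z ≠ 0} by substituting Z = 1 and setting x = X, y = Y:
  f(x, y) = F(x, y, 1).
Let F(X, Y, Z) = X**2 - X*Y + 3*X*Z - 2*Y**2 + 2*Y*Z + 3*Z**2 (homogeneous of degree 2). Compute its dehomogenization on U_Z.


f(x, y) = x**2 - x*y + 3*x - 2*y**2 + 2*y + 3

On U_Z we set Z = 1. Each monomial c·X^i·Y^j·Z^k in F becomes c·x^i·y^j·1^k = c·x^i·y^j.
Substituting Z = 1: F(X, Y, 1) = x**2 - x*y + 3*x - 2*y**2 + 2*y + 3.
Note: deg(f) ≤ deg(F) = 2; strict inequality happens when F is divisible by Z (lost terms).


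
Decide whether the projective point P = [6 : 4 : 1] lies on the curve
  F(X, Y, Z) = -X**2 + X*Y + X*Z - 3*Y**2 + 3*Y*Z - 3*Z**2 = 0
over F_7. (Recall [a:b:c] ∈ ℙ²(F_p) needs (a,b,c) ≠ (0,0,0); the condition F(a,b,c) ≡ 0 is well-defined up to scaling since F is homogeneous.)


F(6,4,1) ≡ 4 (mod 7); P is NOT on the curve.

Evaluate F(6, 4, 1) term-by-term (mod 7).
  -X**2 ↦ -1·36·1·1 = -36
  X*Y ↦ 1·6·4·1 = 24
  X*Z ↦ 1·6·1·1 = 6
  -3*Y**2 ↦ -3·1·16·1 = -48
  3*Y*Z ↦ 3·1·4·1 = 12
  -3*Z**2 ↦ -3·1·1·1 = -3
Sum: F(6, 4, 1) = (-36) + (24) + (6) + (-48) + (12) + (-3) = -45.
Reducing mod 7: -45 ≡ 4 (mod 7).
Since F(a, b, c) ≡ 4 ≠ 0 (mod 7), P does NOT lie on the curve.


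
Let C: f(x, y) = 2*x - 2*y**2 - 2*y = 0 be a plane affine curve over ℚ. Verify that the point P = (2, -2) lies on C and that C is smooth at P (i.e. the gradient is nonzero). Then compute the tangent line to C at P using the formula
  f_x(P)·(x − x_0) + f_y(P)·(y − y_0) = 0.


Tangent line at P: 2*x + 6*y + 8 = 0.

Step 1: f(2, -2) = 0, so P lies on C.
Step 2: partial derivatives
  f_x(x, y) = 2, f_y(x, y) = -4*y - 2.
  f_x(P) = 2, f_y(P) = 6 (gradient nonzero, so P is smooth).
Step 3: tangent line at P: 2·(x − 2) + 6·(y − -2) = 0.
Expanding: 2*x + 6*y + 8 = 0.


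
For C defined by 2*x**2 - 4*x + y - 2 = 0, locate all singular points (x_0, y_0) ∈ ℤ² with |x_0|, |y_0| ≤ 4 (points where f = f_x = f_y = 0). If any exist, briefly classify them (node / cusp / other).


No singular points in the scanned grid; C is smooth there.

Compute partial derivatives:
  f_x = 4*x - 4.
  f_y = 1.
f_y = 1 is a nonzero constant, so f_y never vanishes: no point (x, y) can satisfy f = f_x = f_y = 0. In particular no (x, y) ∈ {−4, ..., 4}² is singular; the curve is smooth.


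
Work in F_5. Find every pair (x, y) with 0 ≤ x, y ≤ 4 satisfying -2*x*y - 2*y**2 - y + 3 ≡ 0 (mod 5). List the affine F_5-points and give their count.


Affine F_5-points: {(0, 1), (2, 2), (2, 3), (4, 4)}; count = 4.

For each of the 25 pairs (x, y) ∈ F_5², evaluate f(x, y) mod 5. Record the zeros.
  x = 0: [0↦3, 1↦0, 2↦3, 3↦2, 4↦2]  zeros at y ∈ {1}
  x = 1: [0↦3, 1↦3, 2↦4, 3↦1, 4↦4]  zeros at y ∈ ∅
  x = 2: [0↦3, 1↦1, 2↦0, 3↦0, 4↦1]  zeros at y ∈ {2, 3}
  x = 3: [0↦3, 1↦4, 2↦1, 3↦4, 4↦3]  zeros at y ∈ ∅
  x = 4: [0↦3, 1↦2, 2↦2, 3↦3, 4↦0]  zeros at y ∈ {4}
Collecting zeros: affine points = {(0, 1), (2, 2), (2, 3), (4, 4)}.
Total count |C(F_5)_aff| = 4.


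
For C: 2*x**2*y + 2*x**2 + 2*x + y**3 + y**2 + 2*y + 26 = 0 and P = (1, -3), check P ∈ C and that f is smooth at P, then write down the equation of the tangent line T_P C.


Tangent line at P: -6*x + 25*y + 81 = 0.

Step 1: f(1, -3) = 0, so P lies on C.
Step 2: partial derivatives
  f_x(x, y) = 4*x*y + 4*x + 2, f_y(x, y) = 2*x**2 + 3*y**2 + 2*y + 2.
  f_x(P) = -6, f_y(P) = 25 (gradient nonzero, so P is smooth).
Step 3: tangent line at P: -6·(x − 1) + 25·(y − -3) = 0.
Expanding: -6*x + 25*y + 81 = 0.


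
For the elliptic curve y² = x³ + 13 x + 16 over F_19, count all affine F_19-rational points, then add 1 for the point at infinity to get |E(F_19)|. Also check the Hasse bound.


Affine points = {(0, 4), (0, 15), (1, 7), (1, 12), (3, 5), (3, 14), (5, 4), (5, 15), (6, 5), (6, 14), (8, 9), (8, 10), (9, 8), (9, 11), (10, 5), (10, 14), (12, 0), (13, 8), (13, 11), (14, 4), (14, 15), (16, 8), (16, 11), (17, 1), (17, 18)}; affine count = 25; |E(F_19)| = 26.

Discriminant check: Δ ∝ 4a³ + 27b² = 4·13³ + 27·16² = 4·2197 + 27·256 ≡ 6 (mod 19). Nonzero ⇒ E is nonsingular.
For each x ∈ F_19, compute rhs = x³ + 13·x + 16 mod 19, then count y ∈ F_19 with y² ≡ rhs.
  x = 0: rhs = 16, matching y values: 4, 15 (2 points).
  x = 1: rhs = 11, matching y values: 7, 12 (2 points).
  x = 2: rhs = 12, matching y values: none (0 points).
  x = 3: rhs = 6, matching y values: 5, 14 (2 points).
  x = 4: rhs = 18, matching y values: none (0 points).
  x = 5: rhs = 16, matching y values: 4, 15 (2 points).
  x = 6: rhs = 6, matching y values: 5, 14 (2 points).
  x = 7: rhs = 13, matching y values: none (0 points).
  x = 8: rhs = 5, matching y values: 9, 10 (2 points).
  x = 9: rhs = 7, matching y values: 8, 11 (2 points).
  x = 10: rhs = 6, matching y values: 5, 14 (2 points).
  x = 11: rhs = 8, matching y values: none (0 points).
  x = 12: rhs = 0, matching y values: 0 (1 points).
  x = 13: rhs = 7, matching y values: 8, 11 (2 points).
  x = 14: rhs = 16, matching y values: 4, 15 (2 points).
  x = 15: rhs = 14, matching y values: none (0 points).
  x = 16: rhs = 7, matching y values: 8, 11 (2 points).
  x = 17: rhs = 1, matching y values: 1, 18 (2 points).
  x = 18: rhs = 2, matching y values: none (0 points).
Total affine count: 25.
Full point count |E(F_19)| = 25 + 1 = 26.
Hasse bound: |26 − (19+1)| = |6| = 6 ≤ 2√19 ≈ 8.7178 ✓.


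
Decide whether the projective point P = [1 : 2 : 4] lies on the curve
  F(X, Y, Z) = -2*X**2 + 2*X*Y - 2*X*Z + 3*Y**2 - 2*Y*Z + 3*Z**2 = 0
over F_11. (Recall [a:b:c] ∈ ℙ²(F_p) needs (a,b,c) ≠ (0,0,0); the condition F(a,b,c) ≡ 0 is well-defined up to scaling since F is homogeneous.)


F(1,2,4) ≡ 5 (mod 11); P is NOT on the curve.

Evaluate F(1, 2, 4) term-by-term (mod 11).
  -2*X**2 ↦ -2·1·1·1 = -2
  2*X*Y ↦ 2·1·2·1 = 4
  -2*X*Z ↦ -2·1·1·4 = -8
  3*Y**2 ↦ 3·1·4·1 = 12
  -2*Y*Z ↦ -2·1·2·4 = -16
  3*Z**2 ↦ 3·1·1·16 = 48
Sum: F(1, 2, 4) = (-2) + (4) + (-8) + (12) + (-16) + (48) = 38.
Reducing mod 11: 38 ≡ 5 (mod 11).
Since F(a, b, c) ≡ 5 ≠ 0 (mod 11), P does NOT lie on the curve.


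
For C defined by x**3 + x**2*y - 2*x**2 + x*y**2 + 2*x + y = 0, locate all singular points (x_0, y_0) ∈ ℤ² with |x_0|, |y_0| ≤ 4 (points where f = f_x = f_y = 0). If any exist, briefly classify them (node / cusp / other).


Singular points: {(1, -1)}; classification: cusp.

Compute partial derivatives:
  f_x = 3*x**2 + 2*x*y - 4*x + y**2 + 2.
  f_y = x**2 + 2*x*y + 1.
Scan x_0 ∈ {−4, ..., 4}. For each x_0, f_y(x_0, y) is a polynomial in y; find its integer roots y ∈ {−4, ..., 4}, then test f_x and f at those candidates.
  x = -4: f_y(-4, y) = 17 - 8*y; no integer root y with |y| ≤ 4.
  x = -3: f_y(-3, y) = 10 - 6*y; no integer root y with |y| ≤ 4.
  x = -2: f_y(-2, y) = 5 - 4*y; no integer root y with |y| ≤ 4.
  x = -1: f_y(-1, y) = 2 - 2*y; vanishes at y ∈ {1}. (-1, 1): f_x = 8 ≠ 0.
  x = 0: f_y(0, y) = 1; no integer root y with |y| ≤ 4.
  x = 1: f_y(1, y) = 2*y + 2; vanishes at y ∈ {-1}. (1, -1): f_x = 0, f = 0 — SINGULAR.
  x = 2: f_y(2, y) = 4*y + 5; no integer root y with |y| ≤ 4.
  x = 3: f_y(3, y) = 6*y + 10; no integer root y with |y| ≤ 4.
  x = 4: f_y(4, y) = 8*y + 17; no integer root y with |y| ≤ 4.
Only singular point on the grid: (1, -1).
Classify: substitute x = 1 + u, y = -1 + v and expand: f = u**3 + u**2*v + u*v**2 + v**2.
No constant or linear terms (consistent with a singular point). Quadratic part: v**2. Cubic part: u**3 + u**2*v + u*v**2.
The quadratic part v**2 is a perfect square, so there is a single (double) tangent line v = 0, i.e. y = -1. Restricting the cubic part to that line (v = 0) leaves u**3 ≠ 0, so f is not divisible by v and the branch is v² ≈ -u**3 to lowest order — this is a cusp.
Classification: cusp.


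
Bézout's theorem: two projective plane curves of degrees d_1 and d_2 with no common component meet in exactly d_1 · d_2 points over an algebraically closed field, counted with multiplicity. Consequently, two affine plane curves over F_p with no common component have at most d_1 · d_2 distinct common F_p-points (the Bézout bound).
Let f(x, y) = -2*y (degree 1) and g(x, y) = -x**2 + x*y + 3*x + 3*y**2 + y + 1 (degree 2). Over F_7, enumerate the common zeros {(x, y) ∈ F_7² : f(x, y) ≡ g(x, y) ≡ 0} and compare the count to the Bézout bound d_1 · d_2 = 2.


Common zeros: ∅; count = 0; Bézout bound = 2.

deg(f) = 1, deg(g) = 2, so Bézout bound = 2.
Scan x ∈ F_7. For each x, list the y ∈ F_7 with f(x, y) ≡ 0 and those with g(x, y) ≡ 0 (mod 7); the common zeros in that column are the intersection.
  x = 0: f ≡ 0 at y ∈ {0}; g ≡ 0 at y ∈ ∅; common: ∅.
  x = 1: f ≡ 0 at y ∈ {0}; g ≡ 0 at y ∈ ∅; common: ∅.
  x = 2: f ≡ 0 at y ∈ {0}; g ≡ 0 at y ∈ {2, 4}; common: ∅.
  x = 3: f ≡ 0 at y ∈ {0}; g ≡ 0 at y ∈ {2, 6}; common: ∅.
  x = 4: f ≡ 0 at y ∈ {0}; g ≡ 0 at y ∈ ∅; common: ∅.
  x = 5: f ≡ 0 at y ∈ {0}; g ≡ 0 at y ∈ {1, 4}; common: ∅.
  x = 6: f ≡ 0 at y ∈ {0}; g ≡ 0 at y ∈ {1, 6}; common: ∅.
Collecting: common zeros = ∅, so the count is 0.
Comparison with the Bézout bound: 0 ≤ 2 = deg(f)·deg(g), as expected for curves with no common component (the affine F_7-count falls short of the bound because intersections may lie at infinity, over extension fields, or carry multiplicity).


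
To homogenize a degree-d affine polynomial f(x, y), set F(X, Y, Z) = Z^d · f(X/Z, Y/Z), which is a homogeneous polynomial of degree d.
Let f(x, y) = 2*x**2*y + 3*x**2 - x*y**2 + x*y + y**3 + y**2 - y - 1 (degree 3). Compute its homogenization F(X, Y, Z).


F(X, Y, Z) = 2*X**2*Y + 3*X**2*Z - X*Y**2 + X*Y*Z + Y**3 + Y**2*Z - Y*Z**2 - Z**3

deg(f) = 3.
Substitute x = X/Z, y = Y/Z into f, then multiply by Z^3.
  monomial 2·x^2·y^1 ↦ 2·X^2·Y^1·Z^0.
  monomial 3·x^2·y^0 ↦ 3·X^2·Y^0·Z^1.
  monomial -1·x^1·y^2 ↦ -1·X^1·Y^2·Z^0.
  monomial 1·x^1·y^1 ↦ 1·X^1·Y^1·Z^1.
  monomial 1·x^0·y^3 ↦ 1·X^0·Y^3·Z^0.
  monomial 1·x^0·y^2 ↦ 1·X^0·Y^2·Z^1.
  monomial -1·x^0·y^1 ↦ -1·X^0·Y^1·Z^2.
  monomial -1·x^0·y^0 ↦ -1·X^0·Y^0·Z^3.
Collecting: F(X, Y, Z) = 2*X**2*Y + 3*X**2*Z - X*Y**2 + X*Y*Z + Y**3 + Y**2*Z - Y*Z**2 - Z**3.


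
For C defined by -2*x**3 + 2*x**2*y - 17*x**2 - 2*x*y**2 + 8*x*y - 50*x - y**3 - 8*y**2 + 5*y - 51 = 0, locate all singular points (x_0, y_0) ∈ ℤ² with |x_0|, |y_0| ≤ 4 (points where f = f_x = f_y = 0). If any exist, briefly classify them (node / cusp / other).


Singular points: {(-3, -1)}; classification: node.

Compute partial derivatives:
  f_x = -6*x**2 + 4*x*y - 34*x - 2*y**2 + 8*y - 50.
  f_y = 2*x**2 - 4*x*y + 8*x - 3*y**2 - 16*y + 5.
Scan x_0 ∈ {−4, ..., 4}. For each x_0, f_y(x_0, y) is a polynomial in y; find its integer roots y ∈ {−4, ..., 4}, then test f_x and f at those candidates.
  x = -4: f_y(-4, y) = 5 - 3*y**2; no integer root y with |y| ≤ 4.
  x = -3: f_y(-3, y) = -3*y**2 - 4*y - 1; vanishes at y ∈ {-1}. (-3, -1): f_x = 0, f = 0 — SINGULAR.
  x = -2: f_y(-2, y) = -3*y**2 - 8*y - 3; no integer root y with |y| ≤ 4.
  x = -1: f_y(-1, y) = -3*y**2 - 12*y - 1; no integer root y with |y| ≤ 4.
  x = 0: f_y(0, y) = -3*y**2 - 16*y + 5; no integer root y with |y| ≤ 4.
  x = 1: f_y(1, y) = -3*y**2 - 20*y + 15; no integer root y with |y| ≤ 4.
  x = 2: f_y(2, y) = -3*y**2 - 24*y + 29; no integer root y with |y| ≤ 4.
  x = 3: f_y(3, y) = -3*y**2 - 28*y + 47; no integer root y with |y| ≤ 4.
  x = 4: f_y(4, y) = -3*y**2 - 32*y + 69; no integer root y with |y| ≤ 4.
Only singular point on the grid: (-3, -1).
Classify: substitute x = -3 + u, y = -1 + v and expand: f = -2*u**3 + 2*u**2*v - u**2 - 2*u*v**2 - v**3 + v**2.
No constant or linear terms (consistent with a singular point). Quadratic part: -u**2 + v**2. Cubic part: -2*u**3 + 2*u**2*v - 2*u*v**2 - v**3.
The quadratic part v**2 - u**2 = (v − u)(v + u) splits into two distinct linear factors, so there are two distinct tangent lines y − -1 = ±(x − -3) — this is a node (ordinary double point).
Classification: node.


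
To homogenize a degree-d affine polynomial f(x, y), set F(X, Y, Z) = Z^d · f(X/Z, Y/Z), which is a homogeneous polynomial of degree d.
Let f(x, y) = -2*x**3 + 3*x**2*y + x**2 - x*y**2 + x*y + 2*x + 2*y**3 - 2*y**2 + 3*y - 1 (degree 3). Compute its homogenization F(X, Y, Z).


F(X, Y, Z) = -2*X**3 + 3*X**2*Y + X**2*Z - X*Y**2 + X*Y*Z + 2*X*Z**2 + 2*Y**3 - 2*Y**2*Z + 3*Y*Z**2 - Z**3

deg(f) = 3.
Substitute x = X/Z, y = Y/Z into f, then multiply by Z^3.
  monomial -2·x^3·y^0 ↦ -2·X^3·Y^0·Z^0.
  monomial 3·x^2·y^1 ↦ 3·X^2·Y^1·Z^0.
  monomial 1·x^2·y^0 ↦ 1·X^2·Y^0·Z^1.
  monomial -1·x^1·y^2 ↦ -1·X^1·Y^2·Z^0.
  monomial 1·x^1·y^1 ↦ 1·X^1·Y^1·Z^1.
  monomial 2·x^1·y^0 ↦ 2·X^1·Y^0·Z^2.
  monomial 2·x^0·y^3 ↦ 2·X^0·Y^3·Z^0.
  monomial -2·x^0·y^2 ↦ -2·X^0·Y^2·Z^1.
  monomial 3·x^0·y^1 ↦ 3·X^0·Y^1·Z^2.
  monomial -1·x^0·y^0 ↦ -1·X^0·Y^0·Z^3.
Collecting: F(X, Y, Z) = -2*X**3 + 3*X**2*Y + X**2*Z - X*Y**2 + X*Y*Z + 2*X*Z**2 + 2*Y**3 - 2*Y**2*Z + 3*Y*Z**2 - Z**3.


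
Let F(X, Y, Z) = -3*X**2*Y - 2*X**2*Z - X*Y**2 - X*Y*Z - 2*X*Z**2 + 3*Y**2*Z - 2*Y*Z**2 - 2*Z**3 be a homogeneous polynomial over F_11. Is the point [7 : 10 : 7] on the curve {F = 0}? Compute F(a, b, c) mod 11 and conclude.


F(7,10,7) ≡ 10 (mod 11); P is NOT on the curve.

Evaluate F(7, 10, 7) term-by-term (mod 11).
  -3*X**2*Y ↦ -3·49·10·1 = -1470
  -2*X**2*Z ↦ -2·49·1·7 = -686
  -X*Y**2 ↦ -1·7·100·1 = -700
  -X*Y*Z ↦ -1·7·10·7 = -490
  -2*X*Z**2 ↦ -2·7·1·49 = -686
  3*Y**2*Z ↦ 3·1·100·7 = 2100
  -2*Y*Z**2 ↦ -2·1·10·49 = -980
  -2*Z**3 ↦ -2·1·1·343 = -686
Sum: F(7, 10, 7) = (-1470) + (-686) + (-700) + (-490) + (-686) + (2100) + (-980) + (-686) = -3598.
Reducing mod 11: -3598 ≡ 10 (mod 11).
Since F(a, b, c) ≡ 10 ≠ 0 (mod 11), P does NOT lie on the curve.


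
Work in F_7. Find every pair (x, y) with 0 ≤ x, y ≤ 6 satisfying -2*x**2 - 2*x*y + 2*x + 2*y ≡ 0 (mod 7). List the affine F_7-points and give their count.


Affine F_7-points: {(0, 0), (1, 0), (1, 1), (1, 2), (1, 3), (1, 4), (1, 5), (1, 6), (2, 5), (3, 4), (4, 3), (5, 2), (6, 1)}; count = 13.

For each of the 49 pairs (x, y) ∈ F_7², evaluate f(x, y) mod 7. Record the zeros.
  x = 0: [0↦0, 1↦2, 2↦4, 3↦6, 4↦1, 5↦3, 6↦5]  zeros at y ∈ {0}
  x = 1: [0↦0, 1↦0, 2↦0, 3↦0, 4↦0, 5↦0, 6↦0]  zeros at y ∈ {0, 1, 2, 3, 4, 5, 6}
  x = 2: [0↦3, 1↦1, 2↦6, 3↦4, 4↦2, 5↦0, 6↦5]  zeros at y ∈ {5}
  x = 3: [0↦2, 1↦5, 2↦1, 3↦4, 4↦0, 5↦3, 6↦6]  zeros at y ∈ {4}
  x = 4: [0↦4, 1↦5, 2↦6, 3↦0, 4↦1, 5↦2, 6↦3]  zeros at y ∈ {3}
  x = 5: [0↦2, 1↦1, 2↦0, 3↦6, 4↦5, 5↦4, 6↦3]  zeros at y ∈ {2}
  x = 6: [0↦3, 1↦0, 2↦4, 3↦1, 4↦5, 5↦2, 6↦6]  zeros at y ∈ {1}
Collecting zeros: affine points = {(0, 0), (1, 0), (1, 1), (1, 2), (1, 3), (1, 4), (1, 5), (1, 6), (2, 5), (3, 4), (4, 3), (5, 2), (6, 1)}.
Total count |C(F_7)_aff| = 13.
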